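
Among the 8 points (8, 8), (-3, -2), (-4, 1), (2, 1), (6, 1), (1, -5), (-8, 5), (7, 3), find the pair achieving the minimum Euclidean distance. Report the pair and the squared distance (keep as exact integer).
Pair = ((6, 1), (7, 3)); squared distance = 5

Compute all C(8, 2) = 28 pairwise squared distances (x_i − x_j)² + (y_i − y_j)². The minimum is 5, attained by the pair ((6, 1), (7, 3)).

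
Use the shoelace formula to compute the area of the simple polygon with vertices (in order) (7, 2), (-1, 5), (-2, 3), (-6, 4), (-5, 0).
Area = 32

Shoelace formula: Area = (1/2) |Σ_i (x_i · y_{i+1} − x_{i+1} · y_i)| (indices mod n). Compute each cross term:
  (7)(5) − (-1)(2) = 37
  (-1)(3) − (-2)(5) = 7
  (-2)(4) − (-6)(3) = 10
  (-6)(0) − (-5)(4) = 20
  (-5)(2) − (7)(0) = -10
Sum = 64, so (signed) Area = 64/2 = 32, |Area| = 32.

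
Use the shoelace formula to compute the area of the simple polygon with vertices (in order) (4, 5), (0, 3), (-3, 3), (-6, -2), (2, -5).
Area = 109/2

Shoelace formula: Area = (1/2) |Σ_i (x_i · y_{i+1} − x_{i+1} · y_i)| (indices mod n). Compute each cross term:
  (4)(3) − (0)(5) = 12
  (0)(3) − (-3)(3) = 9
  (-3)(-2) − (-6)(3) = 24
  (-6)(-5) − (2)(-2) = 34
  (2)(5) − (4)(-5) = 30
Sum = 109, so (signed) Area = 109/2 = 109/2, |Area| = 109/2.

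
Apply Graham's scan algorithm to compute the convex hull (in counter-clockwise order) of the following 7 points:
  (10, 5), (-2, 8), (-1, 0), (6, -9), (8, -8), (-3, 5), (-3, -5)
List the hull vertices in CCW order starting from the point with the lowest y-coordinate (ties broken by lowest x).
Hull (CCW) = [(6, -9), (8, -8), (10, 5), (-2, 8), (-3, 5), (-3, -5)]

Graham scan procedure:
  1. Find the pivot p₀ = point with lowest y (tie → lowest x): (6, -9).
  2. Sort the remaining points by polar angle around p₀.
  3. Walk through sorted points, maintaining a stack; pop the top while the last three entries make a non-left turn (cross product ≤ 0).
  4. Final stack is the convex hull in CCW order: (6, -9), (8, -8), (10, 5), (-2, 8), (-3, 5), (-3, -5).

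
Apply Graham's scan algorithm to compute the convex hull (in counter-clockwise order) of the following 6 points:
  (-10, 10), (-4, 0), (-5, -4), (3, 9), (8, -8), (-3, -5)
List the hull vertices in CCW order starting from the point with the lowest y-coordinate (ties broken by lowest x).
Hull (CCW) = [(8, -8), (3, 9), (-10, 10), (-5, -4), (-3, -5)]

Graham scan procedure:
  1. Find the pivot p₀ = point with lowest y (tie → lowest x): (8, -8).
  2. Sort the remaining points by polar angle around p₀.
  3. Walk through sorted points, maintaining a stack; pop the top while the last three entries make a non-left turn (cross product ≤ 0).
  4. Final stack is the convex hull in CCW order: (8, -8), (3, 9), (-10, 10), (-5, -4), (-3, -5).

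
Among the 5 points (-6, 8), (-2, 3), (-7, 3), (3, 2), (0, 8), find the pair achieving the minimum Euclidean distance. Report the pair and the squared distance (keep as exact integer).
Pair = ((-2, 3), (-7, 3)); squared distance = 25

Compute all C(5, 2) = 10 pairwise squared distances (x_i − x_j)² + (y_i − y_j)². The minimum is 25, attained by the pair ((-2, 3), (-7, 3)).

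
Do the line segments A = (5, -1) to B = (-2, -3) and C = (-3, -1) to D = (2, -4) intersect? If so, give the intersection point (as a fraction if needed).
Yes; intersection at (-13/31, -79/31) (t = 24/31 on AB, s = 16/31 on CD)

Parametrize AB as A + t(B − A) = (5 + -7 t, -1 + -2 t) and CD as C + s(D − C) = (-3 + 5 s, -1 + -3 s). Solve the linear system for (t, s). Determinant = -31 ≠ 0, so a unique intersection of the containing lines exists. Solution: t = 24/31, s = 16/31 — both in [0, 1], so the segments cross. Intersection point: (-13/31, -79/31).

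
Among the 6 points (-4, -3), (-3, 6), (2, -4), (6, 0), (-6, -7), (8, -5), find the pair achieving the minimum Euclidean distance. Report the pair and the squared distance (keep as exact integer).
Pair = ((-4, -3), (-6, -7)); squared distance = 20

Compute all C(6, 2) = 15 pairwise squared distances (x_i − x_j)² + (y_i − y_j)². The minimum is 20, attained by the pair ((-4, -3), (-6, -7)).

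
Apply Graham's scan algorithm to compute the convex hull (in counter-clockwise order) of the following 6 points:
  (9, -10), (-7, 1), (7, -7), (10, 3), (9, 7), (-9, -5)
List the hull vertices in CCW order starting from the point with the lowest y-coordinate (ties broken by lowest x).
Hull (CCW) = [(9, -10), (10, 3), (9, 7), (-7, 1), (-9, -5)]

Graham scan procedure:
  1. Find the pivot p₀ = point with lowest y (tie → lowest x): (9, -10).
  2. Sort the remaining points by polar angle around p₀.
  3. Walk through sorted points, maintaining a stack; pop the top while the last three entries make a non-left turn (cross product ≤ 0).
  4. Final stack is the convex hull in CCW order: (9, -10), (10, 3), (9, 7), (-7, 1), (-9, -5).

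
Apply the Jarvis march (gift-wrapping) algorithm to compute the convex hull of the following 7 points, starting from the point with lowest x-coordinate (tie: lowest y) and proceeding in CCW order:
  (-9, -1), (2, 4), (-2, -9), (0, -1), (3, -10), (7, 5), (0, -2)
Hull (CCW) = [(-9, -1), (-2, -9), (3, -10), (7, 5), (2, 4)]

Jarvis march: at each step, from the current hull vertex p, select the next vertex q as the point such that every other point lies strictly to the left of (or on) the directed line p → q. (Equivalently: for every other point r, the cross product (q − p) × (r − p) ≥ 0.)
Starting point (lowest x, tie lowest y): (-9, -1). Wrap until returning to start. Resulting hull: (-9, -1), (-2, -9), (3, -10), (7, 5), (2, 4).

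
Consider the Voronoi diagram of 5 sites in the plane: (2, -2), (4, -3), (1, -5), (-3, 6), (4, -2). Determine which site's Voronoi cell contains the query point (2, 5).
Nearest site = (-3, 6)

The Voronoi cell of site s contains exactly those query points closer to s than to any other site. Compute squared distances from q = (2, 5) to each site:
  (-3 − 2)² + (6 − 5)² = 26
  (2 − 2)² + (-2 − 5)² = 49
  (4 − 2)² + (-2 − 5)² = 53
  (4 − 2)² + (-3 − 5)² = 68
  (1 − 2)² + (-5 − 5)² = 101
Minimum is attained by (-3, 6), so q lies in its Voronoi cell.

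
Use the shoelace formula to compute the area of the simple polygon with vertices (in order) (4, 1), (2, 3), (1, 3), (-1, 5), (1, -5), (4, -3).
Area = 27

Shoelace formula: Area = (1/2) |Σ_i (x_i · y_{i+1} − x_{i+1} · y_i)| (indices mod n). Compute each cross term:
  (4)(3) − (2)(1) = 10
  (2)(3) − (1)(3) = 3
  (1)(5) − (-1)(3) = 8
  (-1)(-5) − (1)(5) = 0
  (1)(-3) − (4)(-5) = 17
  (4)(1) − (4)(-3) = 16
Sum = 54, so (signed) Area = 54/2 = 27, |Area| = 27.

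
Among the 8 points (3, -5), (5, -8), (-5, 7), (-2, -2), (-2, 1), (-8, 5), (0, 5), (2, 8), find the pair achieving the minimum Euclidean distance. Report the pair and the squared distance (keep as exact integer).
Pair = ((-2, -2), (-2, 1)); squared distance = 9

Compute all C(8, 2) = 28 pairwise squared distances (x_i − x_j)² + (y_i − y_j)². The minimum is 9, attained by the pair ((-2, -2), (-2, 1)).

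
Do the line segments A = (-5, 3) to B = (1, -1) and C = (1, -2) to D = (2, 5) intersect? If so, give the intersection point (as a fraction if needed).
No (intersection of containing lines falls outside at least one segment)

Parametrize and solve: t = 47/46, s = 3/23. At least one of these is outside [0, 1], so the segments do not intersect.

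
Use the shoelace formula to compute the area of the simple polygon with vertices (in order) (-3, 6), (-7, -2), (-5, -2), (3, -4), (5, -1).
Area = 61

Shoelace formula: Area = (1/2) |Σ_i (x_i · y_{i+1} − x_{i+1} · y_i)| (indices mod n). Compute each cross term:
  (-3)(-2) − (-7)(6) = 48
  (-7)(-2) − (-5)(-2) = 4
  (-5)(-4) − (3)(-2) = 26
  (3)(-1) − (5)(-4) = 17
  (5)(6) − (-3)(-1) = 27
Sum = 122, so (signed) Area = 122/2 = 61, |Area| = 61.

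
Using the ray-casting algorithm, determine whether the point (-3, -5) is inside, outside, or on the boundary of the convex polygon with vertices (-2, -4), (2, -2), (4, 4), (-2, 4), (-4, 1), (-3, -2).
The point (-3, -5) lies strictly outside the polygon

Cast a horizontal ray to the right from the query point and count how many polygon edges it crosses (each edge strictly once or zero times, handled with the usual half-open convention). 
Parity of crossings → even ⇒ outside.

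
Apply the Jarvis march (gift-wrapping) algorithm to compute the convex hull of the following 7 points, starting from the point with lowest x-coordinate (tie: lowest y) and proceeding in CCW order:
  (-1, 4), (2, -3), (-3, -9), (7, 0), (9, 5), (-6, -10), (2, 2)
Hull (CCW) = [(-6, -10), (-3, -9), (7, 0), (9, 5), (-1, 4)]

Jarvis march: at each step, from the current hull vertex p, select the next vertex q as the point such that every other point lies strictly to the left of (or on) the directed line p → q. (Equivalently: for every other point r, the cross product (q − p) × (r − p) ≥ 0.)
Starting point (lowest x, tie lowest y): (-6, -10). Wrap until returning to start. Resulting hull: (-6, -10), (-3, -9), (7, 0), (9, 5), (-1, 4).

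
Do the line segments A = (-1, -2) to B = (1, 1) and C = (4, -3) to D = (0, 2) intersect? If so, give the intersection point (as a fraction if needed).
Yes; intersection at (10/11, 19/22) (t = 21/22 on AB, s = 17/22 on CD)

Parametrize AB as A + t(B − A) = (-1 + 2 t, -2 + 3 t) and CD as C + s(D − C) = (4 + -4 s, -3 + 5 s). Solve the linear system for (t, s). Determinant = -22 ≠ 0, so a unique intersection of the containing lines exists. Solution: t = 21/22, s = 17/22 — both in [0, 1], so the segments cross. Intersection point: (10/11, 19/22).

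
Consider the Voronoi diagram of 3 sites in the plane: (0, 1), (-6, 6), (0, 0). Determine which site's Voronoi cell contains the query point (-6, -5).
Nearest site = (0, 0)

The Voronoi cell of site s contains exactly those query points closer to s than to any other site. Compute squared distances from q = (-6, -5) to each site:
  (0 − -6)² + (0 − -5)² = 61
  (0 − -6)² + (1 − -5)² = 72
  (-6 − -6)² + (6 − -5)² = 121
Minimum is attained by (0, 0), so q lies in its Voronoi cell.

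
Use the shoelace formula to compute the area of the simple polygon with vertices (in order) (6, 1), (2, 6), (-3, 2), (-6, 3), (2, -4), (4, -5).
Area = 117/2

Shoelace formula: Area = (1/2) |Σ_i (x_i · y_{i+1} − x_{i+1} · y_i)| (indices mod n). Compute each cross term:
  (6)(6) − (2)(1) = 34
  (2)(2) − (-3)(6) = 22
  (-3)(3) − (-6)(2) = 3
  (-6)(-4) − (2)(3) = 18
  (2)(-5) − (4)(-4) = 6
  (4)(1) − (6)(-5) = 34
Sum = 117, so (signed) Area = 117/2 = 117/2, |Area| = 117/2.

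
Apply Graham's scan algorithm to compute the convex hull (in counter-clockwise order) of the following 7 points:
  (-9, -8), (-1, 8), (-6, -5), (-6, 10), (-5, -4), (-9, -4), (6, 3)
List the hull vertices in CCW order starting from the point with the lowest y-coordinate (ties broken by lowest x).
Hull (CCW) = [(-9, -8), (6, 3), (-1, 8), (-6, 10), (-9, -4)]

Graham scan procedure:
  1. Find the pivot p₀ = point with lowest y (tie → lowest x): (-9, -8).
  2. Sort the remaining points by polar angle around p₀.
  3. Walk through sorted points, maintaining a stack; pop the top while the last three entries make a non-left turn (cross product ≤ 0).
  4. Final stack is the convex hull in CCW order: (-9, -8), (6, 3), (-1, 8), (-6, 10), (-9, -4).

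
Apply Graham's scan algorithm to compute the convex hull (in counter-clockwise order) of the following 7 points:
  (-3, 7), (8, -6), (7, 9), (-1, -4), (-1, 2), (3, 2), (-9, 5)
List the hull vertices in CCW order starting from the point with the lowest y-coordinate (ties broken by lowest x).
Hull (CCW) = [(8, -6), (7, 9), (-3, 7), (-9, 5), (-1, -4)]

Graham scan procedure:
  1. Find the pivot p₀ = point with lowest y (tie → lowest x): (8, -6).
  2. Sort the remaining points by polar angle around p₀.
  3. Walk through sorted points, maintaining a stack; pop the top while the last three entries make a non-left turn (cross product ≤ 0).
  4. Final stack is the convex hull in CCW order: (8, -6), (7, 9), (-3, 7), (-9, 5), (-1, -4).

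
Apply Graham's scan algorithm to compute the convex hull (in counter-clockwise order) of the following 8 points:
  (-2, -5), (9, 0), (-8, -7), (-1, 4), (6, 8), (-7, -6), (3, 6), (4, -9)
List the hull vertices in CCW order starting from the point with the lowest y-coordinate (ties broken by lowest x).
Hull (CCW) = [(4, -9), (9, 0), (6, 8), (-1, 4), (-8, -7)]

Graham scan procedure:
  1. Find the pivot p₀ = point with lowest y (tie → lowest x): (4, -9).
  2. Sort the remaining points by polar angle around p₀.
  3. Walk through sorted points, maintaining a stack; pop the top while the last three entries make a non-left turn (cross product ≤ 0).
  4. Final stack is the convex hull in CCW order: (4, -9), (9, 0), (6, 8), (-1, 4), (-8, -7).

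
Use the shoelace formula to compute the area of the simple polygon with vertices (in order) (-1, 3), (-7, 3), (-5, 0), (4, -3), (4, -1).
Area = 67/2

Shoelace formula: Area = (1/2) |Σ_i (x_i · y_{i+1} − x_{i+1} · y_i)| (indices mod n). Compute each cross term:
  (-1)(3) − (-7)(3) = 18
  (-7)(0) − (-5)(3) = 15
  (-5)(-3) − (4)(0) = 15
  (4)(-1) − (4)(-3) = 8
  (4)(3) − (-1)(-1) = 11
Sum = 67, so (signed) Area = 67/2 = 67/2, |Area| = 67/2.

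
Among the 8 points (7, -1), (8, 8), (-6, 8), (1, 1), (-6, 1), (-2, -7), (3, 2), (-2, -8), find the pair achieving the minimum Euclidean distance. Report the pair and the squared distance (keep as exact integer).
Pair = ((-2, -7), (-2, -8)); squared distance = 1

Compute all C(8, 2) = 28 pairwise squared distances (x_i − x_j)² + (y_i − y_j)². The minimum is 1, attained by the pair ((-2, -7), (-2, -8)).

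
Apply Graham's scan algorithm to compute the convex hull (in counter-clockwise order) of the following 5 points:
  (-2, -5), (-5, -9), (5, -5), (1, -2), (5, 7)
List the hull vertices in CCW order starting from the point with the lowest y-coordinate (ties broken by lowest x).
Hull (CCW) = [(-5, -9), (5, -5), (5, 7)]

Graham scan procedure:
  1. Find the pivot p₀ = point with lowest y (tie → lowest x): (-5, -9).
  2. Sort the remaining points by polar angle around p₀.
  3. Walk through sorted points, maintaining a stack; pop the top while the last three entries make a non-left turn (cross product ≤ 0).
  4. Final stack is the convex hull in CCW order: (-5, -9), (5, -5), (5, 7).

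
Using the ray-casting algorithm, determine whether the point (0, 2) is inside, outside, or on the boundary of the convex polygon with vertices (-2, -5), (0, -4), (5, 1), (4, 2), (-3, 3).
The point (0, 2) lies strictly inside the polygon

Cast a horizontal ray to the right from the query point and count how many polygon edges it crosses (each edge strictly once or zero times, handled with the usual half-open convention). 
Parity of crossings → odd ⇒ inside.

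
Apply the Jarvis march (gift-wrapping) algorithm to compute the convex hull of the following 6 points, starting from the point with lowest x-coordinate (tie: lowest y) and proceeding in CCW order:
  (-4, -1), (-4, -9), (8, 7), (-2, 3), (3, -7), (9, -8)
Hull (CCW) = [(-4, -9), (9, -8), (8, 7), (-2, 3), (-4, -1)]

Jarvis march: at each step, from the current hull vertex p, select the next vertex q as the point such that every other point lies strictly to the left of (or on) the directed line p → q. (Equivalently: for every other point r, the cross product (q − p) × (r − p) ≥ 0.)
Starting point (lowest x, tie lowest y): (-4, -9). Wrap until returning to start. Resulting hull: (-4, -9), (9, -8), (8, 7), (-2, 3), (-4, -1).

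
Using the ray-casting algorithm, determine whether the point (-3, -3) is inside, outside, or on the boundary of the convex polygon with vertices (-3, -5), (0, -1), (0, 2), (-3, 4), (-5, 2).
The point (-3, -3) lies strictly inside the polygon

Cast a horizontal ray to the right from the query point and count how many polygon edges it crosses (each edge strictly once or zero times, handled with the usual half-open convention). 
Parity of crossings → odd ⇒ inside.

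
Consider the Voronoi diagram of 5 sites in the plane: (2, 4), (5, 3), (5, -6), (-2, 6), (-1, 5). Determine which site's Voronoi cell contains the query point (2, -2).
Nearest site = (5, -6)

The Voronoi cell of site s contains exactly those query points closer to s than to any other site. Compute squared distances from q = (2, -2) to each site:
  (5 − 2)² + (-6 − -2)² = 25
  (5 − 2)² + (3 − -2)² = 34
  (2 − 2)² + (4 − -2)² = 36
  (-1 − 2)² + (5 − -2)² = 58
  (-2 − 2)² + (6 − -2)² = 80
Minimum is attained by (5, -6), so q lies in its Voronoi cell.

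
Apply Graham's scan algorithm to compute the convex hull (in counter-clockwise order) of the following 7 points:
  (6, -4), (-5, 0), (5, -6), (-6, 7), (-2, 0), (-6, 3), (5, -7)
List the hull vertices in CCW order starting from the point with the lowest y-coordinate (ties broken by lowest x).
Hull (CCW) = [(5, -7), (6, -4), (-6, 7), (-6, 3), (-5, 0)]

Graham scan procedure:
  1. Find the pivot p₀ = point with lowest y (tie → lowest x): (5, -7).
  2. Sort the remaining points by polar angle around p₀.
  3. Walk through sorted points, maintaining a stack; pop the top while the last three entries make a non-left turn (cross product ≤ 0).
  4. Final stack is the convex hull in CCW order: (5, -7), (6, -4), (-6, 7), (-6, 3), (-5, 0).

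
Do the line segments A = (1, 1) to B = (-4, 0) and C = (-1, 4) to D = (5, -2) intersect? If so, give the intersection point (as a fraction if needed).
No (intersection of containing lines falls outside at least one segment)

Parametrize and solve: t = -1/6, s = 17/36. At least one of these is outside [0, 1], so the segments do not intersect.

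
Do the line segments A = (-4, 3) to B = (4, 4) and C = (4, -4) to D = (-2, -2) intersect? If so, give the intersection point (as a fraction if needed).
No (intersection of containing lines falls outside at least one segment)

Parametrize and solve: t = -13/11, s = 32/11. At least one of these is outside [0, 1], so the segments do not intersect.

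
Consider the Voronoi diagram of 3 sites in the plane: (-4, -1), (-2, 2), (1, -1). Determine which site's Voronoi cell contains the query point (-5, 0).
Nearest site = (-4, -1)

The Voronoi cell of site s contains exactly those query points closer to s than to any other site. Compute squared distances from q = (-5, 0) to each site:
  (-4 − -5)² + (-1 − 0)² = 2
  (-2 − -5)² + (2 − 0)² = 13
  (1 − -5)² + (-1 − 0)² = 37
Minimum is attained by (-4, -1), so q lies in its Voronoi cell.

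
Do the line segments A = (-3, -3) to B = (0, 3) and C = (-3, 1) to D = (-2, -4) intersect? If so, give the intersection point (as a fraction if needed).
Yes; intersection at (-17/7, -13/7) (t = 4/21 on AB, s = 4/7 on CD)

Parametrize AB as A + t(B − A) = (-3 + 3 t, -3 + 6 t) and CD as C + s(D − C) = (-3 + 1 s, 1 + -5 s). Solve the linear system for (t, s). Determinant = 21 ≠ 0, so a unique intersection of the containing lines exists. Solution: t = 4/21, s = 4/7 — both in [0, 1], so the segments cross. Intersection point: (-17/7, -13/7).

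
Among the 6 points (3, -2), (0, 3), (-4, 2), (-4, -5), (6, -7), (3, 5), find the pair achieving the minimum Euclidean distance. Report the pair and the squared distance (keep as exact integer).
Pair = ((0, 3), (3, 5)); squared distance = 13

Compute all C(6, 2) = 15 pairwise squared distances (x_i − x_j)² + (y_i − y_j)². The minimum is 13, attained by the pair ((0, 3), (3, 5)).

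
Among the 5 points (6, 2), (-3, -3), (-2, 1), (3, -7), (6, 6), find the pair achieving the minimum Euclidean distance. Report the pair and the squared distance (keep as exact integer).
Pair = ((6, 2), (6, 6)); squared distance = 16

Compute all C(5, 2) = 10 pairwise squared distances (x_i − x_j)² + (y_i − y_j)². The minimum is 16, attained by the pair ((6, 2), (6, 6)).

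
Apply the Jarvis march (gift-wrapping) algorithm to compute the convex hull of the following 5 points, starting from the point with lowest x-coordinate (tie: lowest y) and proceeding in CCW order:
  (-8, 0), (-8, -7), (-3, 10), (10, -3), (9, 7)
Hull (CCW) = [(-8, -7), (10, -3), (9, 7), (-3, 10), (-8, 0)]

Jarvis march: at each step, from the current hull vertex p, select the next vertex q as the point such that every other point lies strictly to the left of (or on) the directed line p → q. (Equivalently: for every other point r, the cross product (q − p) × (r − p) ≥ 0.)
Starting point (lowest x, tie lowest y): (-8, -7). Wrap until returning to start. Resulting hull: (-8, -7), (10, -3), (9, 7), (-3, 10), (-8, 0).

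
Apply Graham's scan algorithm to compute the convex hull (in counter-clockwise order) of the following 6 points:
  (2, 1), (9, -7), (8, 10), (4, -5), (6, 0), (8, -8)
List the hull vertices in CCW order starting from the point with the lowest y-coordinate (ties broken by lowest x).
Hull (CCW) = [(8, -8), (9, -7), (8, 10), (2, 1), (4, -5)]

Graham scan procedure:
  1. Find the pivot p₀ = point with lowest y (tie → lowest x): (8, -8).
  2. Sort the remaining points by polar angle around p₀.
  3. Walk through sorted points, maintaining a stack; pop the top while the last three entries make a non-left turn (cross product ≤ 0).
  4. Final stack is the convex hull in CCW order: (8, -8), (9, -7), (8, 10), (2, 1), (4, -5).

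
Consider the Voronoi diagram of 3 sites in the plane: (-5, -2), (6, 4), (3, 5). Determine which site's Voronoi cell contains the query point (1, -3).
Nearest site = (-5, -2)

The Voronoi cell of site s contains exactly those query points closer to s than to any other site. Compute squared distances from q = (1, -3) to each site:
  (-5 − 1)² + (-2 − -3)² = 37
  (3 − 1)² + (5 − -3)² = 68
  (6 − 1)² + (4 − -3)² = 74
Minimum is attained by (-5, -2), so q lies in its Voronoi cell.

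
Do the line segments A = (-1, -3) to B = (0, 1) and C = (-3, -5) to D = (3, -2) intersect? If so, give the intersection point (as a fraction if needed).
No (intersection of containing lines falls outside at least one segment)

Parametrize and solve: t = -2/7, s = 2/7. At least one of these is outside [0, 1], so the segments do not intersect.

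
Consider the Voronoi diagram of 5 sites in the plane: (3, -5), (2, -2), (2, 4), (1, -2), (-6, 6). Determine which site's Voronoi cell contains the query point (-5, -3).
Nearest site = (1, -2)

The Voronoi cell of site s contains exactly those query points closer to s than to any other site. Compute squared distances from q = (-5, -3) to each site:
  (1 − -5)² + (-2 − -3)² = 37
  (2 − -5)² + (-2 − -3)² = 50
  (3 − -5)² + (-5 − -3)² = 68
  (-6 − -5)² + (6 − -3)² = 82
  (2 − -5)² + (4 − -3)² = 98
Minimum is attained by (1, -2), so q lies in its Voronoi cell.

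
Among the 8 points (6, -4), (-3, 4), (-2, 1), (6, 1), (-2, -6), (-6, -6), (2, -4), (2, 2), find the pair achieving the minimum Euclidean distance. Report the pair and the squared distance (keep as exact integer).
Pair = ((-3, 4), (-2, 1)); squared distance = 10

Compute all C(8, 2) = 28 pairwise squared distances (x_i − x_j)² + (y_i − y_j)². The minimum is 10, attained by the pair ((-3, 4), (-2, 1)).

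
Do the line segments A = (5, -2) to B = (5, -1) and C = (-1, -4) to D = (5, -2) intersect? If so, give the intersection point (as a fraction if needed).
Yes; intersection at (5, -2) (t = 0 on AB, s = 1 on CD)

Parametrize AB as A + t(B − A) = (5 + 0 t, -2 + 1 t) and CD as C + s(D − C) = (-1 + 6 s, -4 + 2 s). Solve the linear system for (t, s). Determinant = 6 ≠ 0, so a unique intersection of the containing lines exists. Solution: t = 0, s = 1 — both in [0, 1], so the segments cross. Intersection point: (5, -2).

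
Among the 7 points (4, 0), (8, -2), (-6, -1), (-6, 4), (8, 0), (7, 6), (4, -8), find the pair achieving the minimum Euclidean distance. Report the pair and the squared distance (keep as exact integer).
Pair = ((8, -2), (8, 0)); squared distance = 4

Compute all C(7, 2) = 21 pairwise squared distances (x_i − x_j)² + (y_i − y_j)². The minimum is 4, attained by the pair ((8, -2), (8, 0)).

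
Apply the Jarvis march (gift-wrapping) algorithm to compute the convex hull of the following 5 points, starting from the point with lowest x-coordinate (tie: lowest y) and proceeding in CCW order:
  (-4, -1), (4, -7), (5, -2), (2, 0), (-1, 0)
Hull (CCW) = [(-4, -1), (4, -7), (5, -2), (2, 0), (-1, 0)]

Jarvis march: at each step, from the current hull vertex p, select the next vertex q as the point such that every other point lies strictly to the left of (or on) the directed line p → q. (Equivalently: for every other point r, the cross product (q − p) × (r − p) ≥ 0.)
Starting point (lowest x, tie lowest y): (-4, -1). Wrap until returning to start. Resulting hull: (-4, -1), (4, -7), (5, -2), (2, 0), (-1, 0).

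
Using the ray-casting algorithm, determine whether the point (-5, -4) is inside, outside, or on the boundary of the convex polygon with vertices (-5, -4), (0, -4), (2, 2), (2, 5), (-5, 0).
The point (-5, -4) lies on the polygon boundary

Boundary check: the query satisfies the collinearity and bounding-box conditions for some polygon edge, so it lies exactly on the boundary.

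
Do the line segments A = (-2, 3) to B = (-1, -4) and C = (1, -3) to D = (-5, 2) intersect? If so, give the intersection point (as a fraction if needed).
Yes; intersection at (-53/37, -36/37) (t = 21/37 on AB, s = 15/37 on CD)

Parametrize AB as A + t(B − A) = (-2 + 1 t, 3 + -7 t) and CD as C + s(D − C) = (1 + -6 s, -3 + 5 s). Solve the linear system for (t, s). Determinant = 37 ≠ 0, so a unique intersection of the containing lines exists. Solution: t = 21/37, s = 15/37 — both in [0, 1], so the segments cross. Intersection point: (-53/37, -36/37).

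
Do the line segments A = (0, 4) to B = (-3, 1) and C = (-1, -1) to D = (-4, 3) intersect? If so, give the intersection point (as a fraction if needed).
Yes; intersection at (-19/7, 9/7) (t = 19/21 on AB, s = 4/7 on CD)

Parametrize AB as A + t(B − A) = (0 + -3 t, 4 + -3 t) and CD as C + s(D − C) = (-1 + -3 s, -1 + 4 s). Solve the linear system for (t, s). Determinant = 21 ≠ 0, so a unique intersection of the containing lines exists. Solution: t = 19/21, s = 4/7 — both in [0, 1], so the segments cross. Intersection point: (-19/7, 9/7).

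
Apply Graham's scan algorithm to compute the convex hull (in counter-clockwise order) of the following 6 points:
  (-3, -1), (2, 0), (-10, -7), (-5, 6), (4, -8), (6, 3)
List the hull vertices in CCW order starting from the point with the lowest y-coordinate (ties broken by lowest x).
Hull (CCW) = [(4, -8), (6, 3), (-5, 6), (-10, -7)]

Graham scan procedure:
  1. Find the pivot p₀ = point with lowest y (tie → lowest x): (4, -8).
  2. Sort the remaining points by polar angle around p₀.
  3. Walk through sorted points, maintaining a stack; pop the top while the last three entries make a non-left turn (cross product ≤ 0).
  4. Final stack is the convex hull in CCW order: (4, -8), (6, 3), (-5, 6), (-10, -7).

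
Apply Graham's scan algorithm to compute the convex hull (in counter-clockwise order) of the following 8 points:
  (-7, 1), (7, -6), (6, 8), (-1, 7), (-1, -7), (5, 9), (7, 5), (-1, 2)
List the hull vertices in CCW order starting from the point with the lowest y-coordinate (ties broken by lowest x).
Hull (CCW) = [(-1, -7), (7, -6), (7, 5), (6, 8), (5, 9), (-1, 7), (-7, 1)]

Graham scan procedure:
  1. Find the pivot p₀ = point with lowest y (tie → lowest x): (-1, -7).
  2. Sort the remaining points by polar angle around p₀.
  3. Walk through sorted points, maintaining a stack; pop the top while the last three entries make a non-left turn (cross product ≤ 0).
  4. Final stack is the convex hull in CCW order: (-1, -7), (7, -6), (7, 5), (6, 8), (5, 9), (-1, 7), (-7, 1).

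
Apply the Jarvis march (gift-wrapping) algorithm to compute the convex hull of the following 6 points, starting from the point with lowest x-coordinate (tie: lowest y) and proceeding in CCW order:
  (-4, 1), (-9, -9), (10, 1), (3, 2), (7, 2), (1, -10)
Hull (CCW) = [(-9, -9), (1, -10), (10, 1), (7, 2), (3, 2), (-4, 1)]

Jarvis march: at each step, from the current hull vertex p, select the next vertex q as the point such that every other point lies strictly to the left of (or on) the directed line p → q. (Equivalently: for every other point r, the cross product (q − p) × (r − p) ≥ 0.)
Starting point (lowest x, tie lowest y): (-9, -9). Wrap until returning to start. Resulting hull: (-9, -9), (1, -10), (10, 1), (7, 2), (3, 2), (-4, 1).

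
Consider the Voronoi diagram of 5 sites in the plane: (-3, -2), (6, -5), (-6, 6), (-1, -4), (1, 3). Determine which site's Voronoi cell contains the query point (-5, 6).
Nearest site = (-6, 6)

The Voronoi cell of site s contains exactly those query points closer to s than to any other site. Compute squared distances from q = (-5, 6) to each site:
  (-6 − -5)² + (6 − 6)² = 1
  (1 − -5)² + (3 − 6)² = 45
  (-3 − -5)² + (-2 − 6)² = 68
  (-1 − -5)² + (-4 − 6)² = 116
  (6 − -5)² + (-5 − 6)² = 242
Minimum is attained by (-6, 6), so q lies in its Voronoi cell.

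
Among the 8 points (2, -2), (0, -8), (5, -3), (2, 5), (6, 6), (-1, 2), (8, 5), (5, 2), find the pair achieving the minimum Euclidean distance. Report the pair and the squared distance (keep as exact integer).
Pair = ((6, 6), (8, 5)); squared distance = 5

Compute all C(8, 2) = 28 pairwise squared distances (x_i − x_j)² + (y_i − y_j)². The minimum is 5, attained by the pair ((6, 6), (8, 5)).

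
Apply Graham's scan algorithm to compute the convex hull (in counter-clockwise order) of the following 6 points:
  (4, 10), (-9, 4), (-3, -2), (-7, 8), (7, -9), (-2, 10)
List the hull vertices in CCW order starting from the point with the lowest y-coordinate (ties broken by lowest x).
Hull (CCW) = [(7, -9), (4, 10), (-2, 10), (-7, 8), (-9, 4), (-3, -2)]

Graham scan procedure:
  1. Find the pivot p₀ = point with lowest y (tie → lowest x): (7, -9).
  2. Sort the remaining points by polar angle around p₀.
  3. Walk through sorted points, maintaining a stack; pop the top while the last three entries make a non-left turn (cross product ≤ 0).
  4. Final stack is the convex hull in CCW order: (7, -9), (4, 10), (-2, 10), (-7, 8), (-9, 4), (-3, -2).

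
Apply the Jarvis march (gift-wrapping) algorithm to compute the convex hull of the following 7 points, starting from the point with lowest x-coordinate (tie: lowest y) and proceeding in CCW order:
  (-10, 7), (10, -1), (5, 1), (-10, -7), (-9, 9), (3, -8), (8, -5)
Hull (CCW) = [(-10, -7), (3, -8), (8, -5), (10, -1), (-9, 9), (-10, 7)]

Jarvis march: at each step, from the current hull vertex p, select the next vertex q as the point such that every other point lies strictly to the left of (or on) the directed line p → q. (Equivalently: for every other point r, the cross product (q − p) × (r − p) ≥ 0.)
Starting point (lowest x, tie lowest y): (-10, -7). Wrap until returning to start. Resulting hull: (-10, -7), (3, -8), (8, -5), (10, -1), (-9, 9), (-10, 7).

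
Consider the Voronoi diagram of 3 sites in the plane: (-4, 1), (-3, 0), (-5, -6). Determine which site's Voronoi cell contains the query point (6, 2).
Nearest site = (-3, 0)

The Voronoi cell of site s contains exactly those query points closer to s than to any other site. Compute squared distances from q = (6, 2) to each site:
  (-3 − 6)² + (0 − 2)² = 85
  (-4 − 6)² + (1 − 2)² = 101
  (-5 − 6)² + (-6 − 2)² = 185
Minimum is attained by (-3, 0), so q lies in its Voronoi cell.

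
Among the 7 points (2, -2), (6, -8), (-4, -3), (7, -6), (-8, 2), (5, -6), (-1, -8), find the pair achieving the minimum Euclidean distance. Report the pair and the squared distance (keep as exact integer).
Pair = ((7, -6), (5, -6)); squared distance = 4

Compute all C(7, 2) = 21 pairwise squared distances (x_i − x_j)² + (y_i − y_j)². The minimum is 4, attained by the pair ((7, -6), (5, -6)).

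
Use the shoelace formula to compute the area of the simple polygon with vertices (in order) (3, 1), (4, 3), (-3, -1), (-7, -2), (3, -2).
Area = 19

Shoelace formula: Area = (1/2) |Σ_i (x_i · y_{i+1} − x_{i+1} · y_i)| (indices mod n). Compute each cross term:
  (3)(3) − (4)(1) = 5
  (4)(-1) − (-3)(3) = 5
  (-3)(-2) − (-7)(-1) = -1
  (-7)(-2) − (3)(-2) = 20
  (3)(1) − (3)(-2) = 9
Sum = 38, so (signed) Area = 38/2 = 19, |Area| = 19.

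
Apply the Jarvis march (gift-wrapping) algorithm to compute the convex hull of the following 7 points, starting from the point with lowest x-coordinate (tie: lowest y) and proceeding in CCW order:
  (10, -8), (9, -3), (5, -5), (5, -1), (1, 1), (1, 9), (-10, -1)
Hull (CCW) = [(-10, -1), (10, -8), (9, -3), (1, 9)]

Jarvis march: at each step, from the current hull vertex p, select the next vertex q as the point such that every other point lies strictly to the left of (or on) the directed line p → q. (Equivalently: for every other point r, the cross product (q − p) × (r − p) ≥ 0.)
Starting point (lowest x, tie lowest y): (-10, -1). Wrap until returning to start. Resulting hull: (-10, -1), (10, -8), (9, -3), (1, 9).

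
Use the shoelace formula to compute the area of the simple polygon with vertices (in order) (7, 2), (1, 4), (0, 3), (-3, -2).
Area = 23

Shoelace formula: Area = (1/2) |Σ_i (x_i · y_{i+1} − x_{i+1} · y_i)| (indices mod n). Compute each cross term:
  (7)(4) − (1)(2) = 26
  (1)(3) − (0)(4) = 3
  (0)(-2) − (-3)(3) = 9
  (-3)(2) − (7)(-2) = 8
Sum = 46, so (signed) Area = 46/2 = 23, |Area| = 23.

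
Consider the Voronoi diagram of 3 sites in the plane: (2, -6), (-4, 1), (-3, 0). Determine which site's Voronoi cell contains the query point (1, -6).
Nearest site = (2, -6)

The Voronoi cell of site s contains exactly those query points closer to s than to any other site. Compute squared distances from q = (1, -6) to each site:
  (2 − 1)² + (-6 − -6)² = 1
  (-3 − 1)² + (0 − -6)² = 52
  (-4 − 1)² + (1 − -6)² = 74
Minimum is attained by (2, -6), so q lies in its Voronoi cell.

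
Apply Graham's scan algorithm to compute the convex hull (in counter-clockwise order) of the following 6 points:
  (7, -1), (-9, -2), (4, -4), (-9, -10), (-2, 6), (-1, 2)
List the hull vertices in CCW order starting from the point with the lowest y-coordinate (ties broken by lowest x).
Hull (CCW) = [(-9, -10), (4, -4), (7, -1), (-2, 6), (-9, -2)]

Graham scan procedure:
  1. Find the pivot p₀ = point with lowest y (tie → lowest x): (-9, -10).
  2. Sort the remaining points by polar angle around p₀.
  3. Walk through sorted points, maintaining a stack; pop the top while the last three entries make a non-left turn (cross product ≤ 0).
  4. Final stack is the convex hull in CCW order: (-9, -10), (4, -4), (7, -1), (-2, 6), (-9, -2).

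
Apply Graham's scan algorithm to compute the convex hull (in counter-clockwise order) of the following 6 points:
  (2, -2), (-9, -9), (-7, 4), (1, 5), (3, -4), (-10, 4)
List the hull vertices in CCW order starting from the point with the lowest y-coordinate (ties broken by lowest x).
Hull (CCW) = [(-9, -9), (3, -4), (1, 5), (-10, 4)]

Graham scan procedure:
  1. Find the pivot p₀ = point with lowest y (tie → lowest x): (-9, -9).
  2. Sort the remaining points by polar angle around p₀.
  3. Walk through sorted points, maintaining a stack; pop the top while the last three entries make a non-left turn (cross product ≤ 0).
  4. Final stack is the convex hull in CCW order: (-9, -9), (3, -4), (1, 5), (-10, 4).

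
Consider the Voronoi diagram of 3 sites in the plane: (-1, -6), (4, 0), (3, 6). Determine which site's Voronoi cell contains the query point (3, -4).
Nearest site = (4, 0)

The Voronoi cell of site s contains exactly those query points closer to s than to any other site. Compute squared distances from q = (3, -4) to each site:
  (4 − 3)² + (0 − -4)² = 17
  (-1 − 3)² + (-6 − -4)² = 20
  (3 − 3)² + (6 − -4)² = 100
Minimum is attained by (4, 0), so q lies in its Voronoi cell.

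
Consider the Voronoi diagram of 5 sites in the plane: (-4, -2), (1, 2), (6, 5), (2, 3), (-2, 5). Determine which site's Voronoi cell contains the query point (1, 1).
Nearest site = (1, 2)

The Voronoi cell of site s contains exactly those query points closer to s than to any other site. Compute squared distances from q = (1, 1) to each site:
  (1 − 1)² + (2 − 1)² = 1
  (2 − 1)² + (3 − 1)² = 5
  (-2 − 1)² + (5 − 1)² = 25
  (-4 − 1)² + (-2 − 1)² = 34
  (6 − 1)² + (5 − 1)² = 41
Minimum is attained by (1, 2), so q lies in its Voronoi cell.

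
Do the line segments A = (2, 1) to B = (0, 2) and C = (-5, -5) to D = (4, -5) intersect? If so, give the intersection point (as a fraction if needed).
No (intersection of containing lines falls outside at least one segment)

Parametrize and solve: t = -6, s = 19/9. At least one of these is outside [0, 1], so the segments do not intersect.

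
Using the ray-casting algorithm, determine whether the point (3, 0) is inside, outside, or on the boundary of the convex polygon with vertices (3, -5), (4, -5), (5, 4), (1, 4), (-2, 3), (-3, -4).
The point (3, 0) lies strictly inside the polygon

Cast a horizontal ray to the right from the query point and count how many polygon edges it crosses (each edge strictly once or zero times, handled with the usual half-open convention). 
Parity of crossings → odd ⇒ inside.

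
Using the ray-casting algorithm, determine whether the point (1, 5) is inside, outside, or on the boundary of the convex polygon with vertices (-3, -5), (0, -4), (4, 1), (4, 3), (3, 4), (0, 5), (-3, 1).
The point (1, 5) lies strictly outside the polygon

Cast a horizontal ray to the right from the query point and count how many polygon edges it crosses (each edge strictly once or zero times, handled with the usual half-open convention). 
Parity of crossings → even ⇒ outside.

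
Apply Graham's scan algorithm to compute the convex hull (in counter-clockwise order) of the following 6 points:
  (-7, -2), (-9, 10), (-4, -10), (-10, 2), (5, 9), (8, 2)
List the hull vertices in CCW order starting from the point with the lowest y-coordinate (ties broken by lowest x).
Hull (CCW) = [(-4, -10), (8, 2), (5, 9), (-9, 10), (-10, 2)]

Graham scan procedure:
  1. Find the pivot p₀ = point with lowest y (tie → lowest x): (-4, -10).
  2. Sort the remaining points by polar angle around p₀.
  3. Walk through sorted points, maintaining a stack; pop the top while the last three entries make a non-left turn (cross product ≤ 0).
  4. Final stack is the convex hull in CCW order: (-4, -10), (8, 2), (5, 9), (-9, 10), (-10, 2).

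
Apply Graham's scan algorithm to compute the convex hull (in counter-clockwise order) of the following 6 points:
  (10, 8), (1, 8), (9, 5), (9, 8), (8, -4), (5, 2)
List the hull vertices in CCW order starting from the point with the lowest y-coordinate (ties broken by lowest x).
Hull (CCW) = [(8, -4), (10, 8), (1, 8)]

Graham scan procedure:
  1. Find the pivot p₀ = point with lowest y (tie → lowest x): (8, -4).
  2. Sort the remaining points by polar angle around p₀.
  3. Walk through sorted points, maintaining a stack; pop the top while the last three entries make a non-left turn (cross product ≤ 0).
  4. Final stack is the convex hull in CCW order: (8, -4), (10, 8), (1, 8).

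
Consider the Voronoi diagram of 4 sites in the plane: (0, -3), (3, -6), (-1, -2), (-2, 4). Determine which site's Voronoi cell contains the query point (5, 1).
Nearest site = (0, -3)

The Voronoi cell of site s contains exactly those query points closer to s than to any other site. Compute squared distances from q = (5, 1) to each site:
  (0 − 5)² + (-3 − 1)² = 41
  (-1 − 5)² + (-2 − 1)² = 45
  (3 − 5)² + (-6 − 1)² = 53
  (-2 − 5)² + (4 − 1)² = 58
Minimum is attained by (0, -3), so q lies in its Voronoi cell.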